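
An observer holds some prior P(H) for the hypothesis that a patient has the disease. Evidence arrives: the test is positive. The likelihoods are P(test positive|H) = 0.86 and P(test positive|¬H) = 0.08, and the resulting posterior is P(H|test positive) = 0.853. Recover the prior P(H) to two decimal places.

Bayes' rule in odds form gives O(H|E) = O(H)·[P(E|H)/P(E|¬H)], hence O(H) = O(H|E)/LR.
Posterior odds = 0.853/(1−0.853) = 5.8027. LR = 0.86/0.08 = 10.7500.
Prior odds = 5.8027/10.7500 = 0.5398, so P(H) = 0.5398/(1+0.5398) ≈ 0.35.

P(H) = 0.35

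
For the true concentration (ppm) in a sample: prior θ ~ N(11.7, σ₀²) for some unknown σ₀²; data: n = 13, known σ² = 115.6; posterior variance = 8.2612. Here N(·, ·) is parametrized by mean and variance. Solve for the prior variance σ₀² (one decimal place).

σ₀² = 116.4

For the Normal–Normal model with known σ², precisions add: τ_n = τ₀ + n/σ².
So 1/σ₀² = 1/8.2612 − 13/115.6 = 0.121048 − 0.112457 = 0.008591.
Hence σ₀² = 1/0.008591 ≈ 116.4.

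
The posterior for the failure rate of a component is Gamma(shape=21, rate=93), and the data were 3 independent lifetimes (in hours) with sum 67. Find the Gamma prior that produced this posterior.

Gamma(shape=18, rate=26)

For an exponential likelihood with a Gamma(α, β) prior on the rate, n observations with total T give posterior Gamma(α+n, β+T).
So α = 21 − 3 = 18 and β = 93 − 67 = 26.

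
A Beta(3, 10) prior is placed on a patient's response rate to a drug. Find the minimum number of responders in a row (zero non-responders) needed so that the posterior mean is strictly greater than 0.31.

k = 2

After k responders and 0 non-responders the posterior is Beta(3+k, 10), with mean (3+k)/(3+10+k).
Set (3+k)/(13+k) > 0.31 and solve: k > (0.31·13 − 3)/(1 − 0.31) = 1.493.
The smallest integer exceeding 1.493 is 2, and checking k=2: (5)/(15) = 0.3333 > 0.31.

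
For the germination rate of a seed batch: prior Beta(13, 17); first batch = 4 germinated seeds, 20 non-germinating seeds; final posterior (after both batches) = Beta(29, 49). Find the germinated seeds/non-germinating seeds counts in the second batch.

12 germinated seeds and 12 non-germinating seeds

Sequential conjugate updates are equivalent to a single update on the pooled data, so total successes = posterior α − prior α and total failures = posterior β − prior β.
Total across both batches: 29−13=16 germinated seeds, 49−17=32 non-germinating seeds.
Subtract the first batch: 16−4=12 germinated seeds and 32−20=12 non-germinating seeds.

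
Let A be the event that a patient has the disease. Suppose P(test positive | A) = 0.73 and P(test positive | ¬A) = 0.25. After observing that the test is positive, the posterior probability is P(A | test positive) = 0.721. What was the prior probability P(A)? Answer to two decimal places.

P(A) = 0.47

Bayes' rule in odds form gives O(A|E) = O(A)·[P(E|A)/P(E|¬A)], hence O(A) = O(A|E)/LR.
Posterior odds = 0.721/(1−0.721) = 2.5842. LR = 0.73/0.25 = 2.9200.
Prior odds = 2.5842/2.9200 = 0.8850, so P(A) = 0.8850/(1+0.8850) ≈ 0.47.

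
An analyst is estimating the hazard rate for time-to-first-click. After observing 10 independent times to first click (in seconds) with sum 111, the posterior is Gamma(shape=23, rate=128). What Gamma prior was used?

Gamma–exponential conjugacy: posterior shape = α + n, posterior rate = β + Σtᵢ.
So α = 23 − 10 = 13 and β = 128 − 111 = 17.

Gamma(shape=13, rate=17)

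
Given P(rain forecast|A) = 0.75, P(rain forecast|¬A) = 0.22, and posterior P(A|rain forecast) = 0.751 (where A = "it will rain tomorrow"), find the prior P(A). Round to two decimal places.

P(A) = 0.47

Bayes' rule in odds form gives O(A|E) = O(A)·[P(E|A)/P(E|¬A)], hence O(A) = O(A|E)/LR.
Posterior odds = 0.751/(1−0.751) = 3.0161. LR = 0.75/0.22 = 3.4091.
Prior odds = 3.0161/3.4091 = 0.8847, so P(A) = 0.8847/(1+0.8847) ≈ 0.47.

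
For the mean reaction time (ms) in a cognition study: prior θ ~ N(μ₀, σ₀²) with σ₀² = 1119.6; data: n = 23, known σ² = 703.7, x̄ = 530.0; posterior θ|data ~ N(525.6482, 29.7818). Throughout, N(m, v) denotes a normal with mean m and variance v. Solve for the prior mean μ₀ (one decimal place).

With known observation variance, the Normal–Normal posterior has precision τ_n = τ₀ + n/σ² and mean μ_n = (τ₀μ₀ + (n/σ²)x̄)/τ_n.
Here τ₀ = 1/1119.6 = 0.000893 and τ_data = 23/703.7 = 0.032684, so τ_n = 0.033577.
Rearranging for μ₀: μ₀ = (μ_n·τ_n − τ_data·x̄)/τ₀ = (525.6482·0.033577 − 0.032684·530.0) / 0.000893 = 0.327170/0.000893 ≈ 366.4.

μ₀ = 366.4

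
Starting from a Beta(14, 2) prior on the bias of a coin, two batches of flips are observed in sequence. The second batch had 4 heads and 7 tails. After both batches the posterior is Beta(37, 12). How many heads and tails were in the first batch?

19 heads and 3 tails

Sequential conjugate updates are equivalent to a single update on the pooled data, so total successes = posterior α − prior α and total failures = posterior β − prior β.
Total across both batches: 37−14=23 heads, 12−2=10 tails.
Subtract the second batch: 23−4=19 heads and 10−7=3 tails.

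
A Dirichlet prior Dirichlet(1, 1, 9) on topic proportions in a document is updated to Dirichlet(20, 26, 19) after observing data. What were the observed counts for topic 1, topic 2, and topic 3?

counts (19, 25, 10)

For a Dirichlet(α) prior with multinomial counts c, the posterior is Dirichlet(α + c) componentwise.
Counts are posterior − prior componentwise: 20−1=19, 26−1=25, 19−9=10.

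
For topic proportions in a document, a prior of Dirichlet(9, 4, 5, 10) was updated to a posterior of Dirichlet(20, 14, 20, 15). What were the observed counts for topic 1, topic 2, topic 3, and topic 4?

For a Dirichlet(α) prior with multinomial counts c, the posterior is Dirichlet(α + c) componentwise.
Counts are posterior − prior componentwise: 20−9=11, 14−4=10, 20−5=15, 15−10=5.

counts (11, 10, 15, 5)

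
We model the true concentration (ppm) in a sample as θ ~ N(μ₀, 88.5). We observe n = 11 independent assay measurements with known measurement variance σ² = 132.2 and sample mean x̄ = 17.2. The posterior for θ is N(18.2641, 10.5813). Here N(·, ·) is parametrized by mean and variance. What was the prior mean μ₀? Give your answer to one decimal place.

μ₀ = 26.1

With known observation variance, the Normal–Normal posterior has precision τ_n = τ₀ + n/σ² and mean μ_n = (τ₀μ₀ + (n/σ²)x̄)/τ_n.
Here τ₀ = 1/88.5 = 0.011299 and τ_data = 11/132.2 = 0.083207, so τ_n = 0.094506.
Rearranging for μ₀: μ₀ = (μ_n·τ_n − τ_data·x̄)/τ₀ = (18.2641·0.094506 − 0.083207·17.2) / 0.011299 = 0.294907/0.011299 ≈ 26.1.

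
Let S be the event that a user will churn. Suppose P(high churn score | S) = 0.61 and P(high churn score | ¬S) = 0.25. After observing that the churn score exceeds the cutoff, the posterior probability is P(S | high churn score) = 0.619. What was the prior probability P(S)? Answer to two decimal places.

P(S) = 0.40

Bayes' rule in odds form gives O(S|E) = O(S)·[P(E|S)/P(E|¬S)], hence O(S) = O(S|E)/LR.
Posterior odds = 0.619/(1−0.619) = 1.6247. LR = 0.61/0.25 = 2.4400.
Prior odds = 1.6247/2.4400 = 0.6659, so P(S) = 0.6659/(1+0.6659) ≈ 0.40.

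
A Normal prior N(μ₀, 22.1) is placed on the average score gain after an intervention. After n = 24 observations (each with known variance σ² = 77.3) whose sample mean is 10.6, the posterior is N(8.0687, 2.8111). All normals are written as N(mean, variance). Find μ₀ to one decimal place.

The posterior mean is a precision-weighted average: μ_n = (τ₀μ₀ + τ_data·x̄)/(τ₀+τ_data), with τ₀=1/σ₀² and τ_data=n/σ².
Here τ₀ = 1/22.1 = 0.045249 and τ_data = 24/77.3 = 0.310479, so τ_n = 0.355728.
Rearranging for μ₀: μ₀ = (μ_n·τ_n − τ_data·x̄)/τ₀ = (8.0687·0.355728 − 0.310479·10.6) / 0.045249 = -0.420815/0.045249 ≈ -9.3.

μ₀ = -9.3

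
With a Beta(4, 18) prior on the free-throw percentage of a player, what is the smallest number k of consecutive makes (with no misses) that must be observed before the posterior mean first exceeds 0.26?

After k makes and 0 misses the posterior is Beta(4+k, 18), with mean (4+k)/(4+18+k).
Set (4+k)/(22+k) > 0.26 and solve: k > (0.26·22 − 4)/(1 − 0.26) = 2.324.
The smallest integer exceeding 2.324 is 3, and checking k=3: (7)/(25) = 0.2800 > 0.26.

k = 3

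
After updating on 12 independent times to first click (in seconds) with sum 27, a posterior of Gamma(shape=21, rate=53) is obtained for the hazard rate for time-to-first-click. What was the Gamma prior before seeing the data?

Gamma(shape=9, rate=26)

For an exponential likelihood with a Gamma(α, β) prior on the rate, n observations with total T give posterior Gamma(α+n, β+T).
So α = 21 − 12 = 9 and β = 53 − 27 = 26.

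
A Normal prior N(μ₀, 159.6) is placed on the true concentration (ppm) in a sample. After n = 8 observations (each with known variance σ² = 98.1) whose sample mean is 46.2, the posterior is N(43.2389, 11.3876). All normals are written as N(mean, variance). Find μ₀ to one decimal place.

The posterior mean is a precision-weighted average: μ_n = (τ₀μ₀ + τ_data·x̄)/(τ₀+τ_data), with τ₀=1/σ₀² and τ_data=n/σ².
Here τ₀ = 1/159.6 = 0.006266 and τ_data = 8/98.1 = 0.081549, so τ_n = 0.087815.
Rearranging for μ₀: μ₀ = (μ_n·τ_n − τ_data·x̄)/τ₀ = (43.2389·0.087815 − 0.081549·46.2) / 0.006266 = 0.029460/0.006266 ≈ 4.7.

μ₀ = 4.7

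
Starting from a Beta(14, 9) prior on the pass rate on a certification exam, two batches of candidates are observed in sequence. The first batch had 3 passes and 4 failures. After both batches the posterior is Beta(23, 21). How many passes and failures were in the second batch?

6 passes and 8 failures

Because Beta–binomial updating is additive in the counts, the combined data contributed (α_post−α_prior, β_post−β_prior) successes and failures.
Total across both batches: 23−14=9 passes, 21−9=12 failures.
Subtract the first batch: 9−3=6 passes and 12−4=8 failures.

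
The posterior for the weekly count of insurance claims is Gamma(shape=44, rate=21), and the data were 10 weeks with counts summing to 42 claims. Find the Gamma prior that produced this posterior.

Gamma–Poisson conjugacy: posterior shape = α + Σxᵢ, posterior rate = β + n.
So α = 44 − 42 = 2 and β = 21 − 10 = 11.

Gamma(shape=2, rate=11)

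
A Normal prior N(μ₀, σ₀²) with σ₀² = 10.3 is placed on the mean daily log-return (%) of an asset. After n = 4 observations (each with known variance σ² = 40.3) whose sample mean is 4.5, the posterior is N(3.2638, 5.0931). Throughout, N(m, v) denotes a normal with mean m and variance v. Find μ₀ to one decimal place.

With known observation variance, the Normal–Normal posterior has precision τ_n = τ₀ + n/σ² and mean μ_n = (τ₀μ₀ + (n/σ²)x̄)/τ_n.
Here τ₀ = 1/10.3 = 0.097087 and τ_data = 4/40.3 = 0.099256, so τ_n = 0.196343.
Rearranging for μ₀: μ₀ = (μ_n·τ_n − τ_data·x̄)/τ₀ = (3.2638·0.196343 − 0.099256·4.5) / 0.097087 = 0.194172/0.097087 ≈ 2.0.

μ₀ = 2.0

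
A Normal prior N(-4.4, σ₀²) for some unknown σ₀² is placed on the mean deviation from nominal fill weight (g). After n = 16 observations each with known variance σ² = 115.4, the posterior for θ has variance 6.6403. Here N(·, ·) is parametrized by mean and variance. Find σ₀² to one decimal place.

σ₀² = 83.7

Posterior precision equals prior precision plus data precision: 1/σ_n² = 1/σ₀² + n/σ².
So 1/σ₀² = 1/6.6403 − 16/115.4 = 0.150596 − 0.138648 = 0.011948.
Hence σ₀² = 1/0.011948 ≈ 83.7.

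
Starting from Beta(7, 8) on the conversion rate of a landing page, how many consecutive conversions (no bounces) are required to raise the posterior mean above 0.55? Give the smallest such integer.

k = 3

After k conversions and 0 bounces the posterior is Beta(7+k, 8), with mean (7+k)/(7+8+k).
Set (7+k)/(15+k) > 0.55 and solve: k > (0.55·15 − 7)/(1 − 0.55) = 2.778.
The smallest integer exceeding 2.778 is 3.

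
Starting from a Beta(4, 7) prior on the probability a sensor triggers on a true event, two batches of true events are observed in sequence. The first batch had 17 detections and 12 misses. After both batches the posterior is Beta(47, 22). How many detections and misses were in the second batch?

26 detections and 3 misses

Sequential conjugate updates are equivalent to a single update on the pooled data, so total successes = posterior α − prior α and total failures = posterior β − prior β.
Total across both batches: 47−4=43 detections, 22−7=15 misses.
Subtract the first batch: 43−17=26 detections and 15−12=3 misses.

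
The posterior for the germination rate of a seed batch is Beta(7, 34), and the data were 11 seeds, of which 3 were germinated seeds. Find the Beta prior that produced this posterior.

Beta is conjugate to the binomial likelihood: posterior = Beta(a+s, b+f).
Subtract the data counts: 7−3=4, 34−8=26.

Beta(4, 26)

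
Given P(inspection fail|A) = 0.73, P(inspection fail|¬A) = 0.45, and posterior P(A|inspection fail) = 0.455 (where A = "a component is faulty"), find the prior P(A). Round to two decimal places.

P(A) = 0.34

Bayes' rule in odds form gives O(A|E) = O(A)·[P(E|A)/P(E|¬A)], hence O(A) = O(A|E)/LR.
Posterior odds = 0.455/(1−0.455) = 0.8349. LR = 0.73/0.45 = 1.6222.
Prior odds = 0.8349/1.6222 = 0.5147, so P(A) = 0.5147/(1+0.5147) ≈ 0.34.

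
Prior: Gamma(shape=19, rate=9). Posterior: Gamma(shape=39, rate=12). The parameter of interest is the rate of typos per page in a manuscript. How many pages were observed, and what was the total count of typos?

A Gamma(α, β) prior (rate parametrization) on a Poisson rate with n observations summing to S gives posterior Gamma(α+S, β+n).
Matching: Σxᵢ = 39 − 19 = 20 and n = 12 − 9 = 3.

n = 3 pages with total 20 typos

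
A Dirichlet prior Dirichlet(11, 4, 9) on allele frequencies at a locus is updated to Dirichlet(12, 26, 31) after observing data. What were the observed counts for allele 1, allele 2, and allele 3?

counts (1, 22, 22)

For a Dirichlet(α) prior with multinomial counts c, the posterior is Dirichlet(α + c) componentwise.
Counts are posterior − prior componentwise: 12−11=1, 26−4=22, 31−9=22.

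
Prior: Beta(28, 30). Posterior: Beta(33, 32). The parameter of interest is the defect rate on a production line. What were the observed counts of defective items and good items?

5 defective items and 2 good items

Under Beta–binomial conjugacy the posterior parameters are (a+s, b+f).
So s = 33 − 28 = 5 and f = 32 − 30 = 2.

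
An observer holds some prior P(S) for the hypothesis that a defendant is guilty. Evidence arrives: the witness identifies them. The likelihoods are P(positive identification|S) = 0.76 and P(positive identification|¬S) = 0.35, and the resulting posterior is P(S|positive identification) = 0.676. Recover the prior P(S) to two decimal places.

In odds form, posterior odds = prior odds × likelihood ratio, so prior odds = posterior odds ÷ LR.
Posterior odds = 0.676/(1−0.676) = 2.0864. LR = 0.76/0.35 = 2.1714.
Prior odds = 2.0864/2.1714 = 0.9609, so P(S) = 0.9609/(1+0.9609) ≈ 0.49.

P(S) = 0.49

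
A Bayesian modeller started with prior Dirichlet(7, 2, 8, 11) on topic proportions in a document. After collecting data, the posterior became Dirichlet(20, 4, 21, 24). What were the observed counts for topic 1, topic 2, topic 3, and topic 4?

For a Dirichlet(α) prior with multinomial counts c, the posterior is Dirichlet(α + c) componentwise.
Counts are posterior − prior componentwise: 20−7=13, 4−2=2, 21−8=13, 24−11=13.

counts (13, 2, 13, 13)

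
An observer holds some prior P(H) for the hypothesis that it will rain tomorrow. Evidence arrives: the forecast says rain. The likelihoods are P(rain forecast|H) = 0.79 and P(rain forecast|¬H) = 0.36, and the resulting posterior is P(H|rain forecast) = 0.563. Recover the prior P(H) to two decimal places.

P(H) = 0.37

In odds form, posterior odds = prior odds × likelihood ratio, so prior odds = posterior odds ÷ LR.
Posterior odds = 0.563/(1−0.563) = 1.2883. LR = 0.79/0.36 = 2.1944.
Prior odds = 1.2883/2.1944 = 0.5871, so P(H) = 0.5871/(1+0.5871) ≈ 0.37.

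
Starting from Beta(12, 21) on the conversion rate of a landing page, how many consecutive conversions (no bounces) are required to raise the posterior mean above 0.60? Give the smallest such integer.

After k conversions and 0 bounces the posterior is Beta(12+k, 21), with mean (12+k)/(12+21+k).
Set (12+k)/(33+k) > 0.60 and solve: k > (0.60·33 − 12)/(1 − 0.60) = 19.500.
The smallest integer exceeding 19.500 is 20.

k = 20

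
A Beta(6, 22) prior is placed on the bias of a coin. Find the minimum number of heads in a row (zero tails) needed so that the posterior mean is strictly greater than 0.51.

k = 17

After k heads and 0 tails the posterior is Beta(6+k, 22), with mean (6+k)/(6+22+k).
Set (6+k)/(28+k) > 0.51 and solve: k > (0.51·28 − 6)/(1 − 0.51) = 16.898.
The smallest integer exceeding 16.898 is 17, and checking k=17: (23)/(45) = 0.5111 > 0.51.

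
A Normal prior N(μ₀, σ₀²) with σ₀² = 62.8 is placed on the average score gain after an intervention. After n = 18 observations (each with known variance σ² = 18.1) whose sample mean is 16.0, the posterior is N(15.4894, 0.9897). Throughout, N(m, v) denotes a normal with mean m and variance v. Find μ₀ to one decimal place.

μ₀ = -16.4

With known observation variance, the Normal–Normal posterior has precision τ_n = τ₀ + n/σ² and mean μ_n = (τ₀μ₀ + (n/σ²)x̄)/τ_n.
Here τ₀ = 1/62.8 = 0.015924 and τ_data = 18/18.1 = 0.994475, so τ_n = 1.010399.
Rearranging for μ₀: μ₀ = (μ_n·τ_n − τ_data·x̄)/τ₀ = (15.4894·1.010399 − 0.994475·16.0) / 0.015924 = -0.261126/0.015924 ≈ -16.4.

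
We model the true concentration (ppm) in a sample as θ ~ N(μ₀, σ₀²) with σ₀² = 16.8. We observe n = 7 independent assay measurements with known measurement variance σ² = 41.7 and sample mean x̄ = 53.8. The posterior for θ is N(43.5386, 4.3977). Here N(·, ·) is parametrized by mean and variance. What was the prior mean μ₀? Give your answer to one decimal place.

The posterior mean is a precision-weighted average: μ_n = (τ₀μ₀ + τ_data·x̄)/(τ₀+τ_data), with τ₀=1/σ₀² and τ_data=n/σ².
Here τ₀ = 1/16.8 = 0.059524 and τ_data = 7/41.7 = 0.167866, so τ_n = 0.227390.
Rearranging for μ₀: μ₀ = (μ_n·τ_n − τ_data·x̄)/τ₀ = (43.5386·0.227390 − 0.167866·53.8) / 0.059524 = 0.869051/0.059524 ≈ 14.6.

μ₀ = 14.6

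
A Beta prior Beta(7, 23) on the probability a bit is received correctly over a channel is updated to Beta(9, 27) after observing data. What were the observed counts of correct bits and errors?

Beta is conjugate to the binomial likelihood: posterior = Beta(a+s, b+f).
So s = 9 − 7 = 2 and f = 27 − 23 = 4.

2 correct bits and 4 errors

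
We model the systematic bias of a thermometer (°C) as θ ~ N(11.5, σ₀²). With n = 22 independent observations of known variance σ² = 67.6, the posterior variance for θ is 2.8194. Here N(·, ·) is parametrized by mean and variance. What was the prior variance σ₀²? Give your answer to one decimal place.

Posterior precision equals prior precision plus data precision: 1/σ_n² = 1/σ₀² + n/σ².
So 1/σ₀² = 1/2.8194 − 22/67.6 = 0.354685 − 0.325444 = 0.029241.
Hence σ₀² = 1/0.029241 ≈ 34.2.

σ₀² = 34.2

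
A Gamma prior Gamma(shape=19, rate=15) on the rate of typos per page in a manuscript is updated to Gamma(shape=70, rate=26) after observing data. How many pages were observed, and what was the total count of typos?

n = 11 pages with total 51 typos

Gamma–Poisson conjugacy: posterior shape = α + Σxᵢ, posterior rate = β + n.
Matching: Σxᵢ = 70 − 19 = 51 and n = 26 − 15 = 11.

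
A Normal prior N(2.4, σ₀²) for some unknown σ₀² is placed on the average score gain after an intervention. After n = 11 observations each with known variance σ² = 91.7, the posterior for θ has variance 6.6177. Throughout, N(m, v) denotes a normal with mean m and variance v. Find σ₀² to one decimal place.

For the Normal–Normal model with known σ², precisions add: τ_n = τ₀ + n/σ².
So 1/σ₀² = 1/6.6177 − 11/91.7 = 0.151110 − 0.119956 = 0.031154.
Hence σ₀² = 1/0.031154 ≈ 32.1.

σ₀² = 32.1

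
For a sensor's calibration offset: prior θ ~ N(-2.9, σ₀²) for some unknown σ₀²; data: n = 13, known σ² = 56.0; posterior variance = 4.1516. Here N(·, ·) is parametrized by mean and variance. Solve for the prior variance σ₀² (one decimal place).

Posterior precision equals prior precision plus data precision: 1/σ_n² = 1/σ₀² + n/σ².
So 1/σ₀² = 1/4.1516 − 13/56.0 = 0.240871 − 0.232143 = 0.008728.
Hence σ₀² = 1/0.008728 ≈ 114.6.

σ₀² = 114.6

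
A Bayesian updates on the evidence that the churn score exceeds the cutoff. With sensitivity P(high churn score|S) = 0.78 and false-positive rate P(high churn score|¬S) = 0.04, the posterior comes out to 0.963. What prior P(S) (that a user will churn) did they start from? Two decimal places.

P(S) = 0.57

In odds form, posterior odds = prior odds × likelihood ratio, so prior odds = posterior odds ÷ LR.
Posterior odds = 0.963/(1−0.963) = 26.0270. LR = 0.78/0.04 = 19.5000.
Prior odds = 26.0270/19.5000 = 1.3347, so P(S) = 1.3347/(1+1.3347) ≈ 0.57.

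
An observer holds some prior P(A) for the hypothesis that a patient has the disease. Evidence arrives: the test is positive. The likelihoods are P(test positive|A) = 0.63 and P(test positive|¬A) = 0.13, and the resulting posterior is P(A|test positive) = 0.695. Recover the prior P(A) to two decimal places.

Bayes' rule in odds form gives O(A|E) = O(A)·[P(E|A)/P(E|¬A)], hence O(A) = O(A|E)/LR.
Posterior odds = 0.695/(1−0.695) = 2.2787. LR = 0.63/0.13 = 4.8462.
Prior odds = 2.2787/4.8462 = 0.4702, so P(A) = 0.4702/(1+0.4702) ≈ 0.32.

P(A) = 0.32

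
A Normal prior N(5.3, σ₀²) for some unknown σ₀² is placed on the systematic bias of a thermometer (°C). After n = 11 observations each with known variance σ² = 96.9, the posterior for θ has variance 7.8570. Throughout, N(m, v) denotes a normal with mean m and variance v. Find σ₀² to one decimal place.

Posterior precision equals prior precision plus data precision: 1/σ_n² = 1/σ₀² + n/σ².
So 1/σ₀² = 1/7.8570 − 11/96.9 = 0.127275 − 0.113519 = 0.013756.
Hence σ₀² = 1/0.013756 ≈ 72.7.

σ₀² = 72.7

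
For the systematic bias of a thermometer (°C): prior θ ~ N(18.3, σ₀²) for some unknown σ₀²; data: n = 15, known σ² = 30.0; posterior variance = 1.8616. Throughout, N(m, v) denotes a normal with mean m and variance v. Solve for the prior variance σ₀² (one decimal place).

For the Normal–Normal model with known σ², precisions add: τ_n = τ₀ + n/σ².
So 1/σ₀² = 1/1.8616 − 15/30.0 = 0.537172 − 0.500000 = 0.037172.
Hence σ₀² = 1/0.037172 ≈ 26.9.

σ₀² = 26.9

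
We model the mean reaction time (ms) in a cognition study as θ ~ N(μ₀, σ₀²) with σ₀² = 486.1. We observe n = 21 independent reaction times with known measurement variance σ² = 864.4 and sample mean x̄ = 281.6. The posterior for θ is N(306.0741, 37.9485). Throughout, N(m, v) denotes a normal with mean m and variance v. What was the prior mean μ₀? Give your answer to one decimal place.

With known observation variance, the Normal–Normal posterior has precision τ_n = τ₀ + n/σ² and mean μ_n = (τ₀μ₀ + (n/σ²)x̄)/τ_n.
Here τ₀ = 1/486.1 = 0.002057 and τ_data = 21/864.4 = 0.024294, so τ_n = 0.026351.
Rearranging for μ₀: μ₀ = (μ_n·τ_n − τ_data·x̄)/τ₀ = (306.0741·0.026351 − 0.024294·281.6) / 0.002057 = 1.224168/0.002057 ≈ 595.1.

μ₀ = 595.1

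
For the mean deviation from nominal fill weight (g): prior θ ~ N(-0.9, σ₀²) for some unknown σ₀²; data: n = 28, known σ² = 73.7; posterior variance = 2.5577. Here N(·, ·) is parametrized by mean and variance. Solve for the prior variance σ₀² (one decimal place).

For the Normal–Normal model with known σ², precisions add: τ_n = τ₀ + n/σ².
So 1/σ₀² = 1/2.5577 − 28/73.7 = 0.390976 − 0.379919 = 0.011057.
Hence σ₀² = 1/0.011057 ≈ 90.4.

σ₀² = 90.4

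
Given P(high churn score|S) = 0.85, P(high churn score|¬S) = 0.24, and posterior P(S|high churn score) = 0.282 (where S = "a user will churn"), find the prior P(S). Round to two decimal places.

In odds form, posterior odds = prior odds × likelihood ratio, so prior odds = posterior odds ÷ LR.
Posterior odds = 0.282/(1−0.282) = 0.3928. LR = 0.85/0.24 = 3.5417.
Prior odds = 0.3928/3.5417 = 0.1109, so P(S) = 0.1109/(1+0.1109) ≈ 0.10.

P(S) = 0.10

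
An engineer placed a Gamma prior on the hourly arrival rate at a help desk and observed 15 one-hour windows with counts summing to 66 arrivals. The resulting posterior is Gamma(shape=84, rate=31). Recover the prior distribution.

Gamma–Poisson conjugacy: posterior shape = α + Σxᵢ, posterior rate = β + n.
So α = 84 − 66 = 18 and β = 31 − 15 = 16.

Gamma(shape=18, rate=16)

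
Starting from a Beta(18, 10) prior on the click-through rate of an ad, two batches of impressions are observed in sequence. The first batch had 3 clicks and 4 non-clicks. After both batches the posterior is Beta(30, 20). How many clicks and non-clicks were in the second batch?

9 clicks and 6 non-clicks

Because Beta–binomial updating is additive in the counts, the combined data contributed (α_post−α_prior, β_post−β_prior) successes and failures.
Total across both batches: 30−18=12 clicks, 20−10=10 non-clicks.
Subtract the first batch: 12−3=9 clicks and 10−4=6 non-clicks.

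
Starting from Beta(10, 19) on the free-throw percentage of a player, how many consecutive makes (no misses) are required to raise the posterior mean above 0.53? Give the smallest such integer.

k = 12

After k makes and 0 misses the posterior is Beta(10+k, 19), with mean (10+k)/(10+19+k).
Set (10+k)/(29+k) > 0.53 and solve: k > (0.53·29 − 10)/(1 − 0.53) = 11.426.
The smallest integer exceeding 11.426 is 12.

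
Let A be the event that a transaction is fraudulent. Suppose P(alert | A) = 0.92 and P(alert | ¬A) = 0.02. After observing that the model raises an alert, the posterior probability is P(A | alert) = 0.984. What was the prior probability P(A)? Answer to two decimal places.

Bayes' rule in odds form gives O(A|E) = O(A)·[P(E|A)/P(E|¬A)], hence O(A) = O(A|E)/LR.
Posterior odds = 0.984/(1−0.984) = 61.5000. LR = 0.92/0.02 = 46.0000.
Prior odds = 61.5000/46.0000 = 1.3370, so P(A) = 1.3370/(1+1.3370) ≈ 0.57.

P(A) = 0.57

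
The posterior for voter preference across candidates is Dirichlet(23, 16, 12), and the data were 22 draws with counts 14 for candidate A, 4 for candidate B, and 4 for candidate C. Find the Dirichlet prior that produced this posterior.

For a Dirichlet(α) prior with multinomial counts c, the posterior is Dirichlet(α + c) componentwise.
Subtract each count from the matching posterior parameter: 23−14=9, 16−4=12, 12−4=8.

Dirichlet(9, 12, 8)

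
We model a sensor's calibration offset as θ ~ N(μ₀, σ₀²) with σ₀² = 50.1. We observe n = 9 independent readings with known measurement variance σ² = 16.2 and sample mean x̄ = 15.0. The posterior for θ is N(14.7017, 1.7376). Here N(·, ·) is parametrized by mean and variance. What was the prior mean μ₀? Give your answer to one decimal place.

The posterior mean is a precision-weighted average: μ_n = (τ₀μ₀ + τ_data·x̄)/(τ₀+τ_data), with τ₀=1/σ₀² and τ_data=n/σ².
Here τ₀ = 1/50.1 = 0.019960 and τ_data = 9/16.2 = 0.555556, so τ_n = 0.575516.
Rearranging for μ₀: μ₀ = (μ_n·τ_n − τ_data·x̄)/τ₀ = (14.7017·0.575516 − 0.555556·15.0) / 0.019960 = 0.127724/0.019960 ≈ 6.4.

μ₀ = 6.4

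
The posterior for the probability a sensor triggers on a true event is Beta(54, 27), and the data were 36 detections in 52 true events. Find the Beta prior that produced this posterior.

Under Beta–binomial conjugacy the posterior parameters are (a+s, b+f).
Subtract the data counts: 54−36=18, 27−16=11.

Beta(18, 11)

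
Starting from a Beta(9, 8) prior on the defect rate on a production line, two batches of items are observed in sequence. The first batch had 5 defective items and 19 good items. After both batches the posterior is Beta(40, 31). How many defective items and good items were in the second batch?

Sequential conjugate updates are equivalent to a single update on the pooled data, so total successes = posterior α − prior α and total failures = posterior β − prior β.
Total across both batches: 40−9=31 defective items, 31−8=23 good items.
Subtract the first batch: 31−5=26 defective items and 23−19=4 good items.

26 defective items and 4 good items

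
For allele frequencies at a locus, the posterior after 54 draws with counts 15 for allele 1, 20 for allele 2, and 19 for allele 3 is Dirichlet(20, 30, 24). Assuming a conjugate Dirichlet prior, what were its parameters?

For a Dirichlet(α) prior with multinomial counts c, the posterior is Dirichlet(α + c) componentwise.
Subtract each count from the matching posterior parameter: 20−15=5, 30−20=10, 24−19=5.

Dirichlet(5, 10, 5)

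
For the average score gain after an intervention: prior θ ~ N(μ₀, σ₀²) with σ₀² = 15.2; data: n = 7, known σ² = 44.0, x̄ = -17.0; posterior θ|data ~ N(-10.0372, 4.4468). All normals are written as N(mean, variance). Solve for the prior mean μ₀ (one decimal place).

μ₀ = 6.8

With known observation variance, the Normal–Normal posterior has precision τ_n = τ₀ + n/σ² and mean μ_n = (τ₀μ₀ + (n/σ²)x̄)/τ_n.
Here τ₀ = 1/15.2 = 0.065789 and τ_data = 7/44.0 = 0.159091, so τ_n = 0.224880.
Rearranging for μ₀: μ₀ = (μ_n·τ_n − τ_data·x̄)/τ₀ = (-10.0372·0.224880 − 0.159091·-17.0) / 0.065789 = 0.447381/0.065789 ≈ 6.8.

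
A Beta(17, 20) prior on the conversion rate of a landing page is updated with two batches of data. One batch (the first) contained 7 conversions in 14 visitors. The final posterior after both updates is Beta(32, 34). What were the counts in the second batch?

8 conversions and 7 bounces

Because Beta–binomial updating is additive in the counts, the combined data contributed (α_post−α_prior, β_post−β_prior) successes and failures.
Total across both batches: 32−17=15 conversions, 34−20=14 bounces.
Subtract the first batch: 15−7=8 conversions and 14−7=7 bounces.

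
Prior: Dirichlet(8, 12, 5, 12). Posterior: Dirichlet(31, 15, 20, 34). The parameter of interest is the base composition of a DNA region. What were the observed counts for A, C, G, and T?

counts (23, 3, 15, 22)

For a Dirichlet(α) prior with multinomial counts c, the posterior is Dirichlet(α + c) componentwise.
Counts are posterior − prior componentwise: 31−8=23, 15−12=3, 20−5=15, 34−12=22.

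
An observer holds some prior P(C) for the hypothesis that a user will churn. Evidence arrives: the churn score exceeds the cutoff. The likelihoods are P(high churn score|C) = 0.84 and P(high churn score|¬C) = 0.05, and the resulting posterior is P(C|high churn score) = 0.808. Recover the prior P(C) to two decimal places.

P(C) = 0.20

In odds form, posterior odds = prior odds × likelihood ratio, so prior odds = posterior odds ÷ LR.
Posterior odds = 0.808/(1−0.808) = 4.2083. LR = 0.84/0.05 = 16.8000.
Prior odds = 4.2083/16.8000 = 0.2505, so P(C) = 0.2505/(1+0.2505) ≈ 0.20.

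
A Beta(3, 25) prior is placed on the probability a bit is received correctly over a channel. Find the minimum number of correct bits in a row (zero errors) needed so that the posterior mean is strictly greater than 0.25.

k = 6

After k correct bits and 0 errors the posterior is Beta(3+k, 25), with mean (3+k)/(3+25+k).
Set (3+k)/(28+k) > 0.25 and solve: k > (0.25·28 − 3)/(1 − 0.25) = 5.333.
The smallest integer exceeding 5.333 is 6.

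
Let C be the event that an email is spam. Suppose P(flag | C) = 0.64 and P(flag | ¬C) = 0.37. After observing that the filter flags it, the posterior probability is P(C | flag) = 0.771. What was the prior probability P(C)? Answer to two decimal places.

P(C) = 0.66

Bayes' rule in odds form gives O(C|E) = O(C)·[P(E|C)/P(E|¬C)], hence O(C) = O(C|E)/LR.
Posterior odds = 0.771/(1−0.771) = 3.3668. LR = 0.64/0.37 = 1.7297.
Prior odds = 3.3668/1.7297 = 1.9465, so P(C) = 1.9465/(1+1.9465) ≈ 0.66.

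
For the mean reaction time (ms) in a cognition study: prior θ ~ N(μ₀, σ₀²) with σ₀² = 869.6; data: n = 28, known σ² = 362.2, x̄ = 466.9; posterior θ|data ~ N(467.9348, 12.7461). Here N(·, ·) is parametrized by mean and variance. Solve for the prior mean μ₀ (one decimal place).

μ₀ = 537.5

With known observation variance, the Normal–Normal posterior has precision τ_n = τ₀ + n/σ² and mean μ_n = (τ₀μ₀ + (n/σ²)x̄)/τ_n.
Here τ₀ = 1/869.6 = 0.001150 and τ_data = 28/362.2 = 0.077305, so τ_n = 0.078455.
Rearranging for μ₀: μ₀ = (μ_n·τ_n − τ_data·x̄)/τ₀ = (467.9348·0.078455 − 0.077305·466.9) / 0.001150 = 0.618120/0.001150 ≈ 537.5.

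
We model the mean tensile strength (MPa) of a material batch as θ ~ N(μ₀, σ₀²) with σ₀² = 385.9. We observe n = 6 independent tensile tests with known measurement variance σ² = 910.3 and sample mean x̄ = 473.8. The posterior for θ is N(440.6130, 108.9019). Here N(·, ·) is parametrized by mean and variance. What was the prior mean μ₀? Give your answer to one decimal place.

μ₀ = 356.2

The posterior mean is a precision-weighted average: μ_n = (τ₀μ₀ + τ_data·x̄)/(τ₀+τ_data), with τ₀=1/σ₀² and τ_data=n/σ².
Here τ₀ = 1/385.9 = 0.002591 and τ_data = 6/910.3 = 0.006591, so τ_n = 0.009182.
Rearranging for μ₀: μ₀ = (μ_n·τ_n − τ_data·x̄)/τ₀ = (440.6130·0.009182 − 0.006591·473.8) / 0.002591 = 0.922893/0.002591 ≈ 356.2.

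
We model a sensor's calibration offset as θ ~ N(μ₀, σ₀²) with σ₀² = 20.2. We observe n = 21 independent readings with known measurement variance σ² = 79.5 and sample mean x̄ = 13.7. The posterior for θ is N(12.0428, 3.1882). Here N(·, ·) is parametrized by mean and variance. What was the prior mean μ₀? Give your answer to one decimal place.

The posterior mean is a precision-weighted average: μ_n = (τ₀μ₀ + τ_data·x̄)/(τ₀+τ_data), with τ₀=1/σ₀² and τ_data=n/σ².
Here τ₀ = 1/20.2 = 0.049505 and τ_data = 21/79.5 = 0.264151, so τ_n = 0.313656.
Rearranging for μ₀: μ₀ = (μ_n·τ_n − τ_data·x̄)/τ₀ = (12.0428·0.313656 − 0.264151·13.7) / 0.049505 = 0.158428/0.049505 ≈ 3.2.

μ₀ = 3.2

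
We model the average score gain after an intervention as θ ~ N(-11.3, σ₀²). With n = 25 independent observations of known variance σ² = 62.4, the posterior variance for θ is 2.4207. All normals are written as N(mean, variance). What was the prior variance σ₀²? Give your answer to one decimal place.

Posterior precision equals prior precision plus data precision: 1/σ_n² = 1/σ₀² + n/σ².
So 1/σ₀² = 1/2.4207 − 25/62.4 = 0.413104 − 0.400641 = 0.012463.
Hence σ₀² = 1/0.012463 ≈ 80.2.

σ₀² = 80.2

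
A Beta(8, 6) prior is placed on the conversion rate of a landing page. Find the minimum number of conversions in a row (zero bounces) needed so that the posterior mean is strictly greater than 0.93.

After k conversions and 0 bounces the posterior is Beta(8+k, 6), with mean (8+k)/(8+6+k).
Set (8+k)/(14+k) > 0.93 and solve: k > (0.93·14 − 8)/(1 − 0.93) = 71.714.
The smallest integer exceeding 71.714 is 72.

k = 72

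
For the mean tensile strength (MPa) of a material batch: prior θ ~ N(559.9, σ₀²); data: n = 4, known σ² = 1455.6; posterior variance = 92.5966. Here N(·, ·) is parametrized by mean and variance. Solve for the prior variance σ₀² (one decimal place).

σ₀² = 124.2

For the Normal–Normal model with known σ², precisions add: τ_n = τ₀ + n/σ².
So 1/σ₀² = 1/92.5966 − 4/1455.6 = 0.010800 − 0.002748 = 0.008052.
Hence σ₀² = 1/0.008052 ≈ 124.2.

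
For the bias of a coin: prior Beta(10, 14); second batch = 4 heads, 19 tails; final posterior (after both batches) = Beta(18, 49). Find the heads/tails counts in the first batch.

Because Beta–binomial updating is additive in the counts, the combined data contributed (α_post−α_prior, β_post−β_prior) successes and failures.
Total across both batches: 18−10=8 heads, 49−14=35 tails.
Subtract the second batch: 8−4=4 heads and 35−19=16 tails.

4 heads and 16 tails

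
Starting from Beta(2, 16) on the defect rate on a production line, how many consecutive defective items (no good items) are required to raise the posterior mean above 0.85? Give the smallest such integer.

After k defective items and 0 good items the posterior is Beta(2+k, 16), with mean (2+k)/(2+16+k).
Set (2+k)/(18+k) > 0.85 and solve: k > (0.85·18 − 2)/(1 − 0.85) = 88.667.
The smallest integer exceeding 88.667 is 89, and checking k=89: (91)/(107) = 0.8505 > 0.85.

k = 89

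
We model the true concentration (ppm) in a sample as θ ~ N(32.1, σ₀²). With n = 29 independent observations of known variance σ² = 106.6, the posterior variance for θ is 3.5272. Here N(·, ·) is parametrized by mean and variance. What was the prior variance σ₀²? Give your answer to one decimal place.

For the Normal–Normal model with known σ², precisions add: τ_n = τ₀ + n/σ².
So 1/σ₀² = 1/3.5272 − 29/106.6 = 0.283511 − 0.272045 = 0.011466.
Hence σ₀² = 1/0.011466 ≈ 87.2.

σ₀² = 87.2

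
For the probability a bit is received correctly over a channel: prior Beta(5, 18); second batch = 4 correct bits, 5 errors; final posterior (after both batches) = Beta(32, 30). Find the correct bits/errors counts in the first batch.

23 correct bits and 7 errors

Sequential conjugate updates are equivalent to a single update on the pooled data, so total successes = posterior α − prior α and total failures = posterior β − prior β.
Total across both batches: 32−5=27 correct bits, 30−18=12 errors.
Subtract the second batch: 27−4=23 correct bits and 12−5=7 errors.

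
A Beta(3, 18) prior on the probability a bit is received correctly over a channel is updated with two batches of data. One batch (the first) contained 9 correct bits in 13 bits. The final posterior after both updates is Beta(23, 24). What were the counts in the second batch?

Sequential conjugate updates are equivalent to a single update on the pooled data, so total successes = posterior α − prior α and total failures = posterior β − prior β.
Total across both batches: 23−3=20 correct bits, 24−18=6 errors.
Subtract the first batch: 20−9=11 correct bits and 6−4=2 errors.

11 correct bits and 2 errors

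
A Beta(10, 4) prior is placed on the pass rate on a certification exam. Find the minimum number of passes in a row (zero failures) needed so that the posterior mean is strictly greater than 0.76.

After k passes and 0 failures the posterior is Beta(10+k, 4), with mean (10+k)/(10+4+k).
Set (10+k)/(14+k) > 0.76 and solve: k > (0.76·14 − 10)/(1 − 0.76) = 2.667.
The smallest integer exceeding 2.667 is 3.

k = 3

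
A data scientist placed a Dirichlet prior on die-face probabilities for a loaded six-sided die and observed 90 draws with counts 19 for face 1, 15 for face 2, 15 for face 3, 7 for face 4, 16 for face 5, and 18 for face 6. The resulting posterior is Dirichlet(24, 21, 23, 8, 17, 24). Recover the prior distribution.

Dirichlet(5, 6, 8, 1, 1, 6)

For a Dirichlet(α) prior with multinomial counts c, the posterior is Dirichlet(α + c) componentwise.
Subtract each count from the matching posterior parameter: 24−19=5, 21−15=6, 23−15=8, 8−7=1, 17−16=1, 24−18=6.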